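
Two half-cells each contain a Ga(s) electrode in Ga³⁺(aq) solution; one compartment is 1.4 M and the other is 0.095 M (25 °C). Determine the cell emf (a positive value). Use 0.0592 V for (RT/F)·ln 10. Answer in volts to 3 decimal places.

For a concentration cell E°cell = 0, since both electrodes use the same couple.
The compartment with the higher Ga³⁺(aq) concentration (1.4 M) acts as the cathode; ions are reduced there and produced at the dilute (0.095 M) anode.
With n = 3, Ecell = −(0.0592/3)·log([dilute]/[conc]) = −(0.0592/3)·log(0.095/1.4) = +0.023 V.

0.023 V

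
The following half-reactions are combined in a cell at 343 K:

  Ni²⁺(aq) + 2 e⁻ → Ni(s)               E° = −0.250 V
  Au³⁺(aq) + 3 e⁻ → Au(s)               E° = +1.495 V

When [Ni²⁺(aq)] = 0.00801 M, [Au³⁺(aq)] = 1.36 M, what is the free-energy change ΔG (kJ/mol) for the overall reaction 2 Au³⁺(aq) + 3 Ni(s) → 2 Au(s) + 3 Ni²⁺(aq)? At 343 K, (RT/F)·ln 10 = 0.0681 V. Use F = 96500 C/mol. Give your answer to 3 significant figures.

The standard cell potential is +1.495 − (−0.250) = +1.745 V, with n = 6 electrons in the balanced equation.
The reaction quotient is [Ni²⁺(aq)]^3 / [Au³⁺(aq)]^2 = 2.78×10^−7; by Nernst, E = +1.745 − (0.0681/6)(−6.556) = +1.8194 V.
ΔG = −nFE = −(6)(96500)(+1.8194) J/mol = −1050 kJ/mol.

−1050 kJ/mol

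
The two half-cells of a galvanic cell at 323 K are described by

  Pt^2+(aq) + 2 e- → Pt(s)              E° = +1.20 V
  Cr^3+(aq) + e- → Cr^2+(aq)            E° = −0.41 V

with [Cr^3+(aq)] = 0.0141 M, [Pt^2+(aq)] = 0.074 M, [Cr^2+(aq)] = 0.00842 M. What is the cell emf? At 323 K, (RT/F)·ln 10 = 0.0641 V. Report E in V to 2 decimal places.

+1.56 V

Pt²⁺/Pt is reduced (cathode, E° = +1.20 V) and Cr³⁺/Cr²⁺ is oxidized (anode).
The standard potential is +1.20 − (−0.41) = +1.61 V and the balanced reaction transfers n = 2 electrons.
Balancing gives Pt^2+(aq) + 2 Cr^2+(aq) → Pt(s) + 2 Cr^3+(aq); hence Q = [Cr^3+(aq)]^2 / ([Pt^2+(aq)]·[Cr^2+(aq)]^2) = 37.9 (log Q = 1.579).
Applying E = E° − (RT ln10/nF)·log Q gives +1.61 − (0.0641/2)(1.579) = +1.56 V.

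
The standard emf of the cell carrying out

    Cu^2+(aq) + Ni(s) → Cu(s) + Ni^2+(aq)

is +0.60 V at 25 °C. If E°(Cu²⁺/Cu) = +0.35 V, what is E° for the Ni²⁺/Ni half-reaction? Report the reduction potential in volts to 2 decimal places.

In the reaction as written the Cu²⁺/Cu couple is reduced (cathode) and Ni²⁺/Ni is oxidized (anode), so E°cell = E°(Cu²⁺/Cu) − E°(Ni²⁺/Ni).
E°(Ni²⁺/Ni) = E°(cathode) − E°cell = +0.35 − (+0.60) = −0.25 V.

−0.25 V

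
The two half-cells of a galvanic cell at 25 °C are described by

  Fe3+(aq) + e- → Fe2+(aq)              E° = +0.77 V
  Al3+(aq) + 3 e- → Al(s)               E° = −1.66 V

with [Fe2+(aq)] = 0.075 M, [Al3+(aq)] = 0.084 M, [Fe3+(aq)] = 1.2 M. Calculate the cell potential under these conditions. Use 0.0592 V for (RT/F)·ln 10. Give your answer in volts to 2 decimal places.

+2.52 V

Fe³⁺/Fe²⁺ is reduced (cathode, E° = +0.77 V) and Al³⁺/Al is oxidized (anode).
The standard potential is +0.77 − (−1.66) = +2.43 V and the balanced reaction transfers n = 3 electrons.
The balanced reaction is 3 Fe3+(aq) + Al(s) → 3 Fe2+(aq) + Al3+(aq), so Q = ([Fe2+(aq)]^3·[Al3+(aq)]) / [Fe3+(aq)]^3 = 2.05×10^−5 and log Q = −4.688.
E = E° − (0.0592/n)·log Q = +2.43 − (0.0592/3)(−4.688) = +2.52 V.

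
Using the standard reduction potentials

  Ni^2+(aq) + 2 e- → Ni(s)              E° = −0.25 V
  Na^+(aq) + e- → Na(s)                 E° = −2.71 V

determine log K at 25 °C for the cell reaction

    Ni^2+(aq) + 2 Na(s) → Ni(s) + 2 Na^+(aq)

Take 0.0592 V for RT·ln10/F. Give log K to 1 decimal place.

log K = 83.1

The Ni²⁺/Ni couple is reduced (cathode); E°cell = −0.25 − (−2.71) = +2.46 V with n = 2.
At equilibrium E = 0, so log K = nE°cell / 0.0592 = (2)(+2.46) / 0.0592 = 83.1.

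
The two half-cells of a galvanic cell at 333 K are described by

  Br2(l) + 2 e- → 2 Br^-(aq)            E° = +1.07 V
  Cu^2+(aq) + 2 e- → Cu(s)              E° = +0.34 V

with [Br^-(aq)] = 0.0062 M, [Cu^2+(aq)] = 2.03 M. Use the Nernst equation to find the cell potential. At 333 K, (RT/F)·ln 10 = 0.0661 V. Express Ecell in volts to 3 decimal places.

+0.866 V

Since E°(Br₂/Br⁻) > E°(Cu²⁺/Cu), Br₂/Br⁻ serves as the cathode.
E°cell = +1.07 − (+0.34) = +0.73 V, with n = 2 electrons transferred.
The balanced reaction is Br2(l) + Cu(s) → 2 Br^-(aq) + Cu^2+(aq), so Q = [Br^-(aq)]^2·[Cu^2+(aq)] = 7.8×10^−5 and log Q = −4.108.
E = E° − (0.0661/n)·log Q = +0.73 − (0.0661/2)(−4.108) = +0.866 V.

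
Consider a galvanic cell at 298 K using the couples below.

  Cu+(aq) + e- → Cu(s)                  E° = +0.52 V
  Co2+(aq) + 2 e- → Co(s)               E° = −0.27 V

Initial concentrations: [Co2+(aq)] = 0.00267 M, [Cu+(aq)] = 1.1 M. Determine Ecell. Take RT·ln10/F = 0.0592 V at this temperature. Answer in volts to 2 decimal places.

Cu⁺/Cu is reduced (cathode, E° = +0.52 V) and Co²⁺/Co is oxidized (anode).
The standard potential is +0.52 − (−0.27) = +0.79 V and the balanced reaction transfers n = 2 electrons.
Balancing gives 2 Cu+(aq) + Co(s) → 2 Cu(s) + Co2+(aq); hence Q = [Co2+(aq)] / [Cu+(aq)]^2 = 0.00221 (log Q = −2.656).
Applying E = E° − (RT ln10/nF)·log Q gives +0.79 − (0.0592/2)(−2.656) = +0.87 V.

+0.87 V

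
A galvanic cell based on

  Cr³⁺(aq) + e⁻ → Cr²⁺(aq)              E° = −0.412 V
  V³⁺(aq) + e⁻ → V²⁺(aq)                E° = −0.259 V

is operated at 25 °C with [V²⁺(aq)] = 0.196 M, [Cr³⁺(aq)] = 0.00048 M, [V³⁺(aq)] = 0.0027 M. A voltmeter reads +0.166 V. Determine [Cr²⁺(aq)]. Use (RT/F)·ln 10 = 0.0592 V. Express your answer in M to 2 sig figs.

With V³⁺/V²⁺ at the cathode and Cr³⁺/Cr²⁺ at the anode, E°cell = −0.259 − (−0.412) = +0.153 V (n = 1).
Rearranging E = E° − (0.0592/n)·log Q gives log Q = 1(+0.153 − (+0.166))/0.0592 = −0.220.
For V³⁺(aq) + Cr²⁺(aq) → V²⁺(aq) + Cr³⁺(aq), the reaction quotient is Q = ([V²⁺(aq)]·[Cr³⁺(aq)]) / ([V³⁺(aq)]·[Cr²⁺(aq)]).
Isolating [Cr²⁺(aq)] in Q = 10^{−0.220} yields log [Cr²⁺(aq)] = −1.238, i.e. 0.058 M.

0.058 M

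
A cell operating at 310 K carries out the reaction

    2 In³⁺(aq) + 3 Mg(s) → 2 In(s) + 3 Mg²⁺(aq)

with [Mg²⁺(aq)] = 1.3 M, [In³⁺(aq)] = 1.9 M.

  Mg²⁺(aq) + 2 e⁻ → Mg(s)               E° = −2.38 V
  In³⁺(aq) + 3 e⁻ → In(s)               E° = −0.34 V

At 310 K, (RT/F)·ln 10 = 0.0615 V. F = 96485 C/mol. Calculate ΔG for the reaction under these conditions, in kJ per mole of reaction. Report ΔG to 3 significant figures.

−1180 kJ/mol

With In³⁺/In reduced at the cathode, E°cell = −0.34 − (−2.38) = +2.04 V and n = 6.
The reaction quotient is [Mg²⁺(aq)]^3 / [In³⁺(aq)]^2 = 0.609; by Nernst, E = +2.04 − (0.0615/6)(−0.216) = +2.0422 V.
ΔG = −nFE = −(6)(96485)(+2.0422) J/mol = −1180 kJ/mol.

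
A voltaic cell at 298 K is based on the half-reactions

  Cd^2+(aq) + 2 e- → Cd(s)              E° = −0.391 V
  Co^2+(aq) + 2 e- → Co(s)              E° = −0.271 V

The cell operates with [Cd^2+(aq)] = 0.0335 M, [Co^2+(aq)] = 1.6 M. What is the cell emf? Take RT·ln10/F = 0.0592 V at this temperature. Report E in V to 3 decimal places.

The Co²⁺/Co couple has the more positive E°, so it is the cathode; Cd²⁺/Cd is the anode.
The standard potential is −0.271 − (−0.391) = +0.120 V and the balanced reaction transfers n = 2 electrons.
The balanced reaction is Co^2+(aq) + Cd(s) → Co(s) + Cd^2+(aq), so Q = [Cd^2+(aq)] / [Co^2+(aq)] = 0.0209 and log Q = −1.679.
Applying E = E° − (RT ln10/nF)·log Q gives +0.120 − (0.0592/2)(−1.679) = +0.170 V.

+0.170 V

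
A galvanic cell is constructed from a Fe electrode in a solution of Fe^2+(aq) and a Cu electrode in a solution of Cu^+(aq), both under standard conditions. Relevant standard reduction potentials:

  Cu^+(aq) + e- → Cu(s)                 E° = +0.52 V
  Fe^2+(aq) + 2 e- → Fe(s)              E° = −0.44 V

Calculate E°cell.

Of the two couples in this cell, the one with the more positive reduction potential is reduced at the cathode: here that is Cu⁺/Cu (+0.52 V); Fe²⁺/Fe (−0.44 V) is the anode.
E°cell = E°(cathode) − E°(anode) = +0.52 − (−0.44) = +0.96 V.

+0.96 V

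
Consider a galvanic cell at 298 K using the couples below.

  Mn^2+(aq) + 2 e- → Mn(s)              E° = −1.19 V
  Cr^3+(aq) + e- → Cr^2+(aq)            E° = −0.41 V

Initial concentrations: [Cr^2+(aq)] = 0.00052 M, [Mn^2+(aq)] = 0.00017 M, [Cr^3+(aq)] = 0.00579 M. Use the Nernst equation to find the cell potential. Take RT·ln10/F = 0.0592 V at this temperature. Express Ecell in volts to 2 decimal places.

+0.95 V

Cr³⁺/Cr²⁺ is reduced (cathode, E° = −0.41 V) and Mn²⁺/Mn is oxidized (anode).
E°cell = −0.41 − (−1.19) = +0.78 V, with n = 2 electrons transferred.
The balanced reaction is 2 Cr^3+(aq) + Mn(s) → 2 Cr^2+(aq) + Mn^2+(aq), so Q = ([Cr^2+(aq)]^2·[Mn^2+(aq)]) / [Cr^3+(aq)]^2 = 1.37×10^−6 and log Q = −5.863.
By the Nernst equation, E = +0.78 − (0.0592/2)·(−5.863) = +0.95 V.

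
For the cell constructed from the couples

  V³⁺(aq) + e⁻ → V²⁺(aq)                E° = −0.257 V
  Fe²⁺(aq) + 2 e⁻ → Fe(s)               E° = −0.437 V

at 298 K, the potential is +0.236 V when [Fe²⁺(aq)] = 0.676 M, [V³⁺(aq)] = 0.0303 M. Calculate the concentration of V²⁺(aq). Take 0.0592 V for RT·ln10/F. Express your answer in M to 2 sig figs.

0.0042 M

The V³⁺/V²⁺ couple has the larger reduction potential, so it is the cathode: E°cell = −0.257 − (−0.437) = +0.180 V and n = 2.
Rearranging E = E° − (0.0592/n)·log Q gives log Q = 2(+0.180 − (+0.236))/0.0592 = −1.892.
For 2 V³⁺(aq) + Fe(s) → 2 V²⁺(aq) + Fe²⁺(aq), the reaction quotient is Q = ([V²⁺(aq)]^2·[Fe²⁺(aq)]) / [V³⁺(aq)]^2.
Substituting the known concentrations and solving, log [V²⁺(aq)] = −2.380 and [V²⁺(aq)] = 0.0042 M.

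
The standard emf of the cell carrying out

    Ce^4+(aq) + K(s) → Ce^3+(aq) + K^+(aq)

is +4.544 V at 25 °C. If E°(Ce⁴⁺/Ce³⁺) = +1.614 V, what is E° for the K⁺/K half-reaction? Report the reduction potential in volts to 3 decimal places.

In the reaction as written the Ce⁴⁺/Ce³⁺ couple is reduced (cathode) and K⁺/K is oxidized (anode), so E°cell = E°(Ce⁴⁺/Ce³⁺) − E°(K⁺/K).
E°(K⁺/K) = E°(cathode) − E°cell = +1.614 − (+4.544) = −2.930 V.

−2.930 V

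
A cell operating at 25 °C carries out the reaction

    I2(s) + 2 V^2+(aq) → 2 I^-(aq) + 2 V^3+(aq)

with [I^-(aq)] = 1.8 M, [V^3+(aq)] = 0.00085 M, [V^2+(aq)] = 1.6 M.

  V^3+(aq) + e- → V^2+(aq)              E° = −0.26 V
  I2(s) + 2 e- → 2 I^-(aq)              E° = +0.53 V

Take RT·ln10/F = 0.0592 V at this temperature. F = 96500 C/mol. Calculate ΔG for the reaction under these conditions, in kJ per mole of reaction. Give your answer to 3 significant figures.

With I₂/I⁻ reduced at the cathode, E°cell = +0.53 − (−0.26) = +0.79 V and n = 2.
The reaction quotient is ([I^-(aq)]^2·[V^3+(aq)]^2) / [V^2+(aq)]^2 = 9.14×10^−7; by Nernst, E = +0.79 − (0.0592/2)(−6.039) = +0.9688 V.
ΔG = −nFE = −(2)(96500)(+0.9688) J/mol = −187 kJ/mol.

−187 kJ/mol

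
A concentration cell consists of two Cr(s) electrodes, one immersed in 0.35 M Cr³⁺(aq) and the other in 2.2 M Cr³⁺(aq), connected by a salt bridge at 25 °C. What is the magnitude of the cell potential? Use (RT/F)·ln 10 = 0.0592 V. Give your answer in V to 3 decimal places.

For a concentration cell E°cell = 0, since both electrodes use the same couple.
The compartment with the higher Cr³⁺(aq) concentration (2.2 M) acts as the cathode; ions are reduced there and produced at the dilute (0.35 M) anode.
With n = 3, Ecell = −(0.0592/3)·log([dilute]/[conc]) = −(0.0592/3)·log(0.35/2.2) = +0.016 V.

0.016 V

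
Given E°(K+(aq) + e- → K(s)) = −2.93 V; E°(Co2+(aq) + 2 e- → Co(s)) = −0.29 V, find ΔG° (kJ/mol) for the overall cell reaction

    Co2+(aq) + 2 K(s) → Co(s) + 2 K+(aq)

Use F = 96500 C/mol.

In the reaction as written Co2+(aq) is reduced, so the Co²⁺/Co couple is the cathode and K⁺/K is the anode.
E°cell = −0.29 − (−2.93) = +2.64 V; balancing electrons gives n = 2.
ΔG° = −nFE°cell = −(2)(96500)(+2.64) J/mol = −510 kJ/mol.

−510 kJ/mol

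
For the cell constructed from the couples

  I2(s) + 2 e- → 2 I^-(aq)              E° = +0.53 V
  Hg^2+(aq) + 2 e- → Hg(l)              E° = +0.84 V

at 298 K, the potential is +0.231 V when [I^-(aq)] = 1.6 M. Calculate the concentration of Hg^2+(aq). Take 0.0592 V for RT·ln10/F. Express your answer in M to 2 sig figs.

Hg²⁺/Hg is the cathode (higher E°); E°cell = +0.84 − (+0.53) = +0.31 V with n = 2.
From the Nernst equation, log Q = n(E° − E)/0.0592 = 2·(+0.31 − (+0.231))/0.0592 = 2.669.
Balancing electrons gives Hg^2+(aq) + 2 I^-(aq) → Hg(l) + I2(s); thus Q = 1 / ([Hg^2+(aq)]·[I^-(aq)]^2).
Substituting the known concentrations and solving, log [Hg^2+(aq)] = −3.077 and [Hg^2+(aq)] = 0.00084 M.

0.00084 M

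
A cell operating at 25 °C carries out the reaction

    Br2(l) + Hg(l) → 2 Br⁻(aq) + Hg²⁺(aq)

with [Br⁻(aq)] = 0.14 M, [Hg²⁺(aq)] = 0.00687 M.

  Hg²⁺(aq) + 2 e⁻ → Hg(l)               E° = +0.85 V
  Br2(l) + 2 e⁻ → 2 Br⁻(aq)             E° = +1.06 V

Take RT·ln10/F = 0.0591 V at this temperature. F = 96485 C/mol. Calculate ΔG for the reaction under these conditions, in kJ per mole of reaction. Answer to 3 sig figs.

−62.6 kJ/mol

With Br₂/Br⁻ reduced at the cathode, E°cell = +1.06 − (+0.85) = +0.21 V and n = 2.
Here Q = [Br⁻(aq)]^2·[Hg²⁺(aq)] = 0.000135 (log Q = −3.871), giving E = +0.21 − (0.0591/2)·(−3.871) = +0.3244 V.
Then ΔG = −nFE = −2 × 96485 × +0.3244 J/mol = −62.6 kJ/mol.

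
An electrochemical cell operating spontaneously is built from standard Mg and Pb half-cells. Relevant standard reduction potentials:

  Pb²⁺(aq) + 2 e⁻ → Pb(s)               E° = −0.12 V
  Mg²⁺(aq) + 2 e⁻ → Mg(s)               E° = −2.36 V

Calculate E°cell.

The Pb²⁺/Pb couple has the higher E°, so Pb ion is reduced (cathode) and Mg is oxidized (anode).
E°cell = E°(cathode) − E°(anode) = −0.12 − (−2.36) = +2.24 V.

+2.24 V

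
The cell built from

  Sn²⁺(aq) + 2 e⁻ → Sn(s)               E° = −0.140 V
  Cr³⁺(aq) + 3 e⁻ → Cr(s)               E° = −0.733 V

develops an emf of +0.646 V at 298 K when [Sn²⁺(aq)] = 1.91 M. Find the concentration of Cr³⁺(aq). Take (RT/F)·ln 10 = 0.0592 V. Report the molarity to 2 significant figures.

0.0054 M

Sn²⁺/Sn is the cathode (higher E°); E°cell = −0.140 − (−0.733) = +0.593 V with n = 6.
From the Nernst equation, log Q = n(E° − E)/0.0592 = 6·(+0.593 − (+0.646))/0.0592 = −5.372.
Balancing electrons gives 3 Sn²⁺(aq) + 2 Cr(s) → 3 Sn(s) + 2 Cr³⁺(aq); thus Q = [Cr³⁺(aq)]^2 / [Sn²⁺(aq)]^3.
Substituting the known concentrations and solving, log [Cr³⁺(aq)] = −2.264 and [Cr³⁺(aq)] = 0.0054 M.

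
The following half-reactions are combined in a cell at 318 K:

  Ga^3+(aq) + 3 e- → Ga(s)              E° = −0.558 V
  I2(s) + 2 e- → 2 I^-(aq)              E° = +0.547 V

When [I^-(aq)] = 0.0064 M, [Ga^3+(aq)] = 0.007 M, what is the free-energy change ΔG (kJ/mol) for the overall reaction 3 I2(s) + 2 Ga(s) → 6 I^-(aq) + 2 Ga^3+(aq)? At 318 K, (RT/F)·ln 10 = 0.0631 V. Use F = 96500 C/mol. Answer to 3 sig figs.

−746 kJ/mol

With I₂/I⁻ reduced at the cathode, E°cell = +0.547 − (−0.558) = +1.105 V and n = 6.
The reaction quotient is [I^-(aq)]^6·[Ga^3+(aq)]^2 = 3.37×10^−18; by Nernst, E = +1.105 − (0.0631/6)(−17.473) = +1.2888 V.
Finally ΔG = −nFE = −(6)(96500 C/mol)(+1.2888 V) = −746 kJ/mol.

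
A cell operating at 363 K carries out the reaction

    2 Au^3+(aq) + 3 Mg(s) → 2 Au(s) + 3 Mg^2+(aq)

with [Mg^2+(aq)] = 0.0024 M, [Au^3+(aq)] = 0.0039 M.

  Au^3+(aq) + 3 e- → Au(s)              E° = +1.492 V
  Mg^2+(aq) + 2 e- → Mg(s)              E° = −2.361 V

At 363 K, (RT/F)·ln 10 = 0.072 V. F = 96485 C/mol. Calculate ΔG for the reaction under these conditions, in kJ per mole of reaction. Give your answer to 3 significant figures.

−2250 kJ/mol

E°cell = +1.492 − (−2.361) = +3.853 V; the balanced reaction transfers n = 6 electrons.
Here Q = [Mg^2+(aq)]^3 / [Au^3+(aq)]^2 = 0.000909 (log Q = −3.041), giving E = +3.853 − (0.072/6)·(−3.041) = +3.8895 V.
ΔG = −nFE = −(6)(96485)(+3.8895) J/mol = −2250 kJ/mol.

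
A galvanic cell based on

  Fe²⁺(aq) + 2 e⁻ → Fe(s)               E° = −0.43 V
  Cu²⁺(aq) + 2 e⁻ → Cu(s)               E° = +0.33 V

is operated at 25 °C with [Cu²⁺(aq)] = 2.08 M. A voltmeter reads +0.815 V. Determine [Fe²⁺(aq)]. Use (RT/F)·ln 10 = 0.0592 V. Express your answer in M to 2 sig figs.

0.029 M

The Cu²⁺/Cu couple has the larger reduction potential, so it is the cathode: E°cell = +0.33 − (−0.43) = +0.76 V and n = 2.
Since E = E° − (0.0592/n)·log Q, log Q = n(E° − E)/0.0592 = −1.858.
Balancing electrons gives Cu²⁺(aq) + Fe(s) → Cu(s) + Fe²⁺(aq); thus Q = [Fe²⁺(aq)] / [Cu²⁺(aq)].
Solving for the unknown gives log [Fe²⁺(aq)] = −1.540, so [Fe²⁺(aq)] ≈ 0.029 M.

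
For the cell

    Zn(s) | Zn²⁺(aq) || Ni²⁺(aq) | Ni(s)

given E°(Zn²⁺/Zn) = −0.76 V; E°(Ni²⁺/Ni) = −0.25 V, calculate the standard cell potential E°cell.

+0.51 V

By convention the left-hand electrode in cell notation is the anode (oxidation) and the right-hand electrode is the cathode (reduction).
E°cell = E°(right) − E°(left) = −0.25 − (−0.76) = +0.51 V.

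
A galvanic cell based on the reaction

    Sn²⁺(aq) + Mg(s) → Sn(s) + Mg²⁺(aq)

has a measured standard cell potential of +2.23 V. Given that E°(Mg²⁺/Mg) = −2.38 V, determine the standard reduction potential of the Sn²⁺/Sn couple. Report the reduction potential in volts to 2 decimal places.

−0.15 V

In the reaction as written the Sn²⁺/Sn couple is reduced (cathode) and Mg²⁺/Mg is oxidized (anode), so E°cell = E°(Sn²⁺/Sn) − E°(Mg²⁺/Mg).
E°(Sn²⁺/Sn) = E°cell + E°(anode) = +2.23 + (−2.38) = −0.15 V.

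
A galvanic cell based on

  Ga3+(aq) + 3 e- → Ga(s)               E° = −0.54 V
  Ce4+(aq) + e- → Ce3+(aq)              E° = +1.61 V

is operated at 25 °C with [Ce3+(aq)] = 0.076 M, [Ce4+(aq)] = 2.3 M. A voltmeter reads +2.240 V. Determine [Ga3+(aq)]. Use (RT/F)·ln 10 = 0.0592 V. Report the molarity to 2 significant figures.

With Ce⁴⁺/Ce³⁺ at the cathode and Ga³⁺/Ga at the anode, E°cell = +1.61 − (−0.54) = +2.15 V (n = 3).
Rearranging E = E° − (0.0592/n)·log Q gives log Q = 3(+2.15 − (+2.240))/0.0592 = −4.561.
For 3 Ce4+(aq) + Ga(s) → 3 Ce3+(aq) + Ga3+(aq), the reaction quotient is Q = ([Ce3+(aq)]^3·[Ga3+(aq)]) / [Ce4+(aq)]^3.
Isolating [Ga3+(aq)] in Q = 10^{−4.561} yields log [Ga3+(aq)] = −0.118, i.e. 0.76 M.

0.76 M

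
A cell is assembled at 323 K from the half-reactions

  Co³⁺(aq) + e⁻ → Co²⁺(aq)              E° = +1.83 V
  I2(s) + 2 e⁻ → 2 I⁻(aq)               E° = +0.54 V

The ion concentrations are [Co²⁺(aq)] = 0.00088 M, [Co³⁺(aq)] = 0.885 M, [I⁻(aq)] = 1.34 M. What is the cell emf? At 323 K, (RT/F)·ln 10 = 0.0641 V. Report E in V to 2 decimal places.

+1.49 V

The Co³⁺/Co²⁺ couple has the more positive E°, so it is the cathode; I₂/I⁻ is the anode.
E°cell = +1.83 − (+0.54) = +1.29 V, with n = 2 electrons transferred.
The balanced reaction is 2 Co³⁺(aq) + 2 I⁻(aq) → 2 Co²⁺(aq) + I2(s), so Q = [Co²⁺(aq)]^2 / ([Co³⁺(aq)]^2·[I⁻(aq)]^2) = 5.51×10^−7 and log Q = −6.259.
Applying E = E° − (RT ln10/nF)·log Q gives +1.29 − (0.0641/2)(−6.259) = +1.49 V.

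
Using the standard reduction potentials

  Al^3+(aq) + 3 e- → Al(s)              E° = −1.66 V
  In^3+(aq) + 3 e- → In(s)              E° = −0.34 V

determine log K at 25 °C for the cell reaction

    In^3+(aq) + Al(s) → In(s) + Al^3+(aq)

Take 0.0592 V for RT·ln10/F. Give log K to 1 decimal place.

log K = 66.9

The In³⁺/In couple is reduced (cathode); E°cell = −0.34 − (−1.66) = +1.32 V with n = 3.
At equilibrium E = 0, so log K = nE°cell / 0.0592 = (3)(+1.32) / 0.0592 = 66.9.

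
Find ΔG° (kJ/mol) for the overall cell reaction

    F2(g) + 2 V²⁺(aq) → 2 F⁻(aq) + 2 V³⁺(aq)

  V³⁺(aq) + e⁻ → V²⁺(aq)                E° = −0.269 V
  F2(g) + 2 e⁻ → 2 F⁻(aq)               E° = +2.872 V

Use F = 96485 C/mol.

−606 kJ/mol

In the reaction as written F2(g) is reduced, so the F₂/F⁻ couple is the cathode and V³⁺/V²⁺ is the anode.
E°cell = +2.872 − (−0.269) = +3.141 V; balancing electrons gives n = 2.
ΔG° = −nFE°cell = −(2)(96485)(+3.141) J/mol = −606 kJ/mol.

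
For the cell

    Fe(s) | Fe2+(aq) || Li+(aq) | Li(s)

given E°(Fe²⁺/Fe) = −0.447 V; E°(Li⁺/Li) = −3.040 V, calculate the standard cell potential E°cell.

By convention the left-hand electrode in cell notation is the anode (oxidation) and the right-hand electrode is the cathode (reduction).
E°cell = E°(right) − E°(left) = −3.040 − (−0.447) = −2.593 V.
The negative sign shows that, as written, the cell would require an external voltage to drive the reaction.

−2.593 V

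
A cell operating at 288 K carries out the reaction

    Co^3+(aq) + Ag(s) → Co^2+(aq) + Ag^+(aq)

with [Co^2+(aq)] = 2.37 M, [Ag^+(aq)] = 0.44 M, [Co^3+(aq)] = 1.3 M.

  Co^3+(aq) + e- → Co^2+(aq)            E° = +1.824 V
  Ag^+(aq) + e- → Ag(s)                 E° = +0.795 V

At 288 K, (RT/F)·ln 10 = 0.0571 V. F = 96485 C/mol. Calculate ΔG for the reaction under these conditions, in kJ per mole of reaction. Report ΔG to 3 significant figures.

The standard cell potential is +1.824 − (+0.795) = +1.029 V, with n = 1 electron in the balanced equation.
The reaction quotient is ([Co^2+(aq)]·[Ag^+(aq)]) / [Co^3+(aq)] = 0.802; by Nernst, E = +1.029 − (0.0571/1)(−0.096) = +1.0345 V.
ΔG = −nFE = −(1)(96485)(+1.0345) J/mol = −99.8 kJ/mol.

−99.8 kJ/mol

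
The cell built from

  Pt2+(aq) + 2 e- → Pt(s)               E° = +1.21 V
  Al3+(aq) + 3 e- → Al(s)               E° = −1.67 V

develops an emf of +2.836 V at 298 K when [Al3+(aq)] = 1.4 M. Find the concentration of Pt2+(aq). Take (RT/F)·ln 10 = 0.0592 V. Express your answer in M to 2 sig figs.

With Pt²⁺/Pt at the cathode and Al³⁺/Al at the anode, E°cell = +1.21 − (−1.67) = +2.88 V (n = 6).
From the Nernst equation, log Q = n(E° − E)/0.0592 = 6·(+2.88 − (+2.836))/0.0592 = 4.459.
The balanced reaction is 3 Pt2+(aq) + 2 Al(s) → 3 Pt(s) + 2 Al3+(aq), so Q = [Al3+(aq)]^2 / [Pt2+(aq)]^3.
Solving for the unknown gives log [Pt2+(aq)] = −1.389, so [Pt2+(aq)] ≈ 0.041 M.

0.041 M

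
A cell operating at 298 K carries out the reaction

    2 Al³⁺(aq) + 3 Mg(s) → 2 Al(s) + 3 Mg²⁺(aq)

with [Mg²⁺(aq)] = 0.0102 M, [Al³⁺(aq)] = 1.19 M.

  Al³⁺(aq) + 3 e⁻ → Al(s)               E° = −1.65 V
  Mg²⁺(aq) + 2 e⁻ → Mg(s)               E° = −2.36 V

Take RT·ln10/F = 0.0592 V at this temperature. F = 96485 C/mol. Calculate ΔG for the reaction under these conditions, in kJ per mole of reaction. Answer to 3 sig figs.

The standard cell potential is −1.65 − (−2.36) = +0.71 V, with n = 6 electrons in the balanced equation.
Here Q = [Mg²⁺(aq)]^3 / [Al³⁺(aq)]^2 = 7.49×10^−7 (log Q = −6.125), giving E = +0.71 − (0.0592/6)·(−6.125) = +0.7704 V.
ΔG = −nFE = −(6)(96485)(+0.7704) J/mol = −446 kJ/mol.

−446 kJ/mol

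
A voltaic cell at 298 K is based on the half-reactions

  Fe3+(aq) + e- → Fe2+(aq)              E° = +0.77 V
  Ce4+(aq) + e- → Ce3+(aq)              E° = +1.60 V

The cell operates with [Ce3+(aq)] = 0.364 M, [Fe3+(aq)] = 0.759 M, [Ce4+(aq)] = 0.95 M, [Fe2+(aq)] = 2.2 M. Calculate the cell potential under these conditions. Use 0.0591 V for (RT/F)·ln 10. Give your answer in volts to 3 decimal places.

+0.882 V

Ce⁴⁺/Ce³⁺ is reduced (cathode, E° = +1.60 V) and Fe³⁺/Fe²⁺ is oxidized (anode).
E°cell = E°cat − E°an = +1.60 − (+0.77) = +0.83 V; n = 1.
The balanced reaction is Ce4+(aq) + Fe2+(aq) → Ce3+(aq) + Fe3+(aq), so Q = ([Ce3+(aq)]·[Fe3+(aq)]) / ([Ce4+(aq)]·[Fe2+(aq)]) = 0.132 and log Q = −0.879.
E = E° − (0.0591/n)·log Q = +0.83 − (0.0591/1)(−0.879) = +0.882 V.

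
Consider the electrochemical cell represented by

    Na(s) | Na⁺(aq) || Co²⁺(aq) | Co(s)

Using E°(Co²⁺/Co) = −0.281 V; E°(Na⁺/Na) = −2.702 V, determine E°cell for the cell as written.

By convention the left-hand electrode in cell notation is the anode (oxidation) and the right-hand electrode is the cathode (reduction).
E°cell = E°(right) − E°(left) = −0.281 − (−2.702) = +2.421 V.

+2.421 V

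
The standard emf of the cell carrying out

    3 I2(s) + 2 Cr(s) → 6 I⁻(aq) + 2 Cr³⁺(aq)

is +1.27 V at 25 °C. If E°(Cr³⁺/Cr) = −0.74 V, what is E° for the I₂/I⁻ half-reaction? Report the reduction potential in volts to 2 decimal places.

+0.53 V

In the reaction as written the I₂/I⁻ couple is reduced (cathode) and Cr³⁺/Cr is oxidized (anode), so E°cell = E°(I₂/I⁻) − E°(Cr³⁺/Cr).
E°(I₂/I⁻) = E°cell + E°(anode) = +1.27 + (−0.74) = +0.53 V.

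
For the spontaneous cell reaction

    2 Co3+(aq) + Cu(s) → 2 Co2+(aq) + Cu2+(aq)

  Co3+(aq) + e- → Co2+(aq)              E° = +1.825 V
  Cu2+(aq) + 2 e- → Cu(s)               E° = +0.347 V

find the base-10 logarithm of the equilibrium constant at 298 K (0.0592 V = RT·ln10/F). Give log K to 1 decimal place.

log K = 49.9

The Co³⁺/Co²⁺ couple is reduced (cathode); E°cell = +1.825 − (+0.347) = +1.478 V with n = 2.
At equilibrium E = 0, so log K = nE°cell / 0.0592 = (2)(+1.478) / 0.0592 = 49.9.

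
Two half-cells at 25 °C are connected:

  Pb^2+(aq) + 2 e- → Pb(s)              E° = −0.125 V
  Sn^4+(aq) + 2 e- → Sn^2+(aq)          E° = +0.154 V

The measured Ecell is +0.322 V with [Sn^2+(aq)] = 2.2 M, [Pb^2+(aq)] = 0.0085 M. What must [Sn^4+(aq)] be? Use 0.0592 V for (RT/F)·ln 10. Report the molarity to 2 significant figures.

With Sn⁴⁺/Sn²⁺ at the cathode and Pb²⁺/Pb at the anode, E°cell = +0.154 − (−0.125) = +0.279 V (n = 2).
Rearranging E = E° − (0.0592/n)·log Q gives log Q = 2(+0.279 − (+0.322))/0.0592 = −1.453.
For Sn^4+(aq) + Pb(s) → Sn^2+(aq) + Pb^2+(aq), the reaction quotient is Q = ([Sn^2+(aq)]·[Pb^2+(aq)]) / [Sn^4+(aq)].
Solving for the unknown gives log [Sn^4+(aq)] = −0.275, so [Sn^4+(aq)] ≈ 0.53 M.

0.53 M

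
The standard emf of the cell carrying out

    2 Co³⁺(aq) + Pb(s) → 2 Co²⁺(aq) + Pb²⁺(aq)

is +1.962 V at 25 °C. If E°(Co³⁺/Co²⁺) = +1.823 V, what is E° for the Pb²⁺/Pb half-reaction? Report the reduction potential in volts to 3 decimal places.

In the reaction as written the Co³⁺/Co²⁺ couple is reduced (cathode) and Pb²⁺/Pb is oxidized (anode), so E°cell = E°(Co³⁺/Co²⁺) − E°(Pb²⁺/Pb).
E°(Pb²⁺/Pb) = E°(cathode) − E°cell = +1.823 − (+1.962) = −0.139 V.

−0.139 V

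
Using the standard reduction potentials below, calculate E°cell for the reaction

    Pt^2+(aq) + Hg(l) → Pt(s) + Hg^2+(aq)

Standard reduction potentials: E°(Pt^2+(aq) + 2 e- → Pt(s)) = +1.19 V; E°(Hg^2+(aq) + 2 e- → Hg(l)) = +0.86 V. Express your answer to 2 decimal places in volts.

Pt^2+(aq) gains electrons, so the Pt²⁺/Pt couple is the cathode; the Hg²⁺/Hg couple is the anode.
E°cell = E°(cathode) − E°(anode) = +1.19 − (+0.86) = +0.33 V.
The positive value indicates the reaction is spontaneous as written.

+0.33 V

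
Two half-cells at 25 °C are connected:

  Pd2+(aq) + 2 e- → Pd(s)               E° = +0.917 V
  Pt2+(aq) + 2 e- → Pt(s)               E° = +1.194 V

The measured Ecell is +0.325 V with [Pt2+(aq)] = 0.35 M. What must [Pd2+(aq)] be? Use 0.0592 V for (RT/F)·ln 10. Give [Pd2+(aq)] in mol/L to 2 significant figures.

0.0084 M

The Pt²⁺/Pt couple has the larger reduction potential, so it is the cathode: E°cell = +1.194 − (+0.917) = +0.277 V and n = 2.
Since E = E° − (0.0592/n)·log Q, log Q = n(E° − E)/0.0592 = −1.622.
For Pt2+(aq) + Pd(s) → Pt(s) + Pd2+(aq), the reaction quotient is Q = [Pd2+(aq)] / [Pt2+(aq)].
Substituting the known concentrations and solving, log [Pd2+(aq)] = −2.078 and [Pd2+(aq)] = 0.0084 M.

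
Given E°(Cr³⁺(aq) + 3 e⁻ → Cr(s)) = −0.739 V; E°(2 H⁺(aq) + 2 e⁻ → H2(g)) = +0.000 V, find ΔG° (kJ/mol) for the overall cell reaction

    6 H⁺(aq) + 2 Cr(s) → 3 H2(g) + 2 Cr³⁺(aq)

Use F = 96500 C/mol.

−428 kJ/mol

In the reaction as written H⁺(aq) is reduced, so the 2H⁺/H₂ couple is the cathode and Cr³⁺/Cr is the anode.
E°cell = +0.000 − (−0.739) = +0.739 V; balancing electrons gives n = 6.
ΔG° = −nFE°cell = −(6)(96500)(+0.739) J/mol = −428 kJ/mol.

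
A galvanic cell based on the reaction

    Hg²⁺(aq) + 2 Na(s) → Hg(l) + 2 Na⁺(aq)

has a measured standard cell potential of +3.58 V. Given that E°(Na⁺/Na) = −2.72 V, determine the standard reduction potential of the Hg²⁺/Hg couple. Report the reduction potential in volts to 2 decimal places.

+0.86 V

In the reaction as written the Hg²⁺/Hg couple is reduced (cathode) and Na⁺/Na is oxidized (anode), so E°cell = E°(Hg²⁺/Hg) − E°(Na⁺/Na).
E°(Hg²⁺/Hg) = E°cell + E°(anode) = +3.58 + (−2.72) = +0.86 V.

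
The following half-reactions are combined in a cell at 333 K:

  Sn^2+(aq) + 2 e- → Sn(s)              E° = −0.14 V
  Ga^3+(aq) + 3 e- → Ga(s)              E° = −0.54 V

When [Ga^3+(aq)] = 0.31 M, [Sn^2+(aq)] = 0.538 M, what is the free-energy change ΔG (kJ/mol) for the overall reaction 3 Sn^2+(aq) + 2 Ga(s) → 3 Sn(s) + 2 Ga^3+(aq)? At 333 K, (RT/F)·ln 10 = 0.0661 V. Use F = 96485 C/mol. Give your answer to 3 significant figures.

The standard cell potential is −0.14 − (−0.54) = +0.40 V, with n = 6 electrons in the balanced equation.
Here Q = [Ga^3+(aq)]^2 / [Sn^2+(aq)]^3 = 0.617 (log Q = −0.210), giving E = +0.40 − (0.0661/6)·(−0.210) = +0.4023 V.
Then ΔG = −nFE = −6 × 96485 × +0.4023 J/mol = −233 kJ/mol.

−233 kJ/mol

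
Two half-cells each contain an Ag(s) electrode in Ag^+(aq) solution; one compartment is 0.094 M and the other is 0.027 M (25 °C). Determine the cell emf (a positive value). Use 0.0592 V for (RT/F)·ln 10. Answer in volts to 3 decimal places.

0.032 V

For a concentration cell E°cell = 0, since both electrodes use the same couple.
The compartment with the higher Ag^+(aq) concentration (0.094 M) acts as the cathode; ions are reduced there and produced at the dilute (0.027 M) anode.
With n = 1, Ecell = −(0.0592/1)·log([dilute]/[conc]) = −(0.0592/1)·log(0.027/0.094) = +0.032 V.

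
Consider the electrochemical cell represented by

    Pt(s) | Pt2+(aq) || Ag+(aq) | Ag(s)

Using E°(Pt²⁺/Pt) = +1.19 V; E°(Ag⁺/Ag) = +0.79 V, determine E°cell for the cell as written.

By convention the left-hand electrode in cell notation is the anode (oxidation) and the right-hand electrode is the cathode (reduction).
E°cell = E°(right) − E°(left) = +0.79 − (+1.19) = −0.40 V.
The negative sign shows that, as written, the cell would require an external voltage to drive the reaction.

−0.40 V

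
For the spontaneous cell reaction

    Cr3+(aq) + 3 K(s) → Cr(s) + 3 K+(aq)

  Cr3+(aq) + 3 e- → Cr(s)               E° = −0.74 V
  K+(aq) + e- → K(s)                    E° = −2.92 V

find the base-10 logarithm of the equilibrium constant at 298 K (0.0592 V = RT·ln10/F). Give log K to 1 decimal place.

The Cr³⁺/Cr couple is reduced (cathode); E°cell = −0.74 − (−2.92) = +2.18 V with n = 3.
At equilibrium E = 0, so log K = nE°cell / 0.0592 = (3)(+2.18) / 0.0592 = 110.5.

log K = 110.5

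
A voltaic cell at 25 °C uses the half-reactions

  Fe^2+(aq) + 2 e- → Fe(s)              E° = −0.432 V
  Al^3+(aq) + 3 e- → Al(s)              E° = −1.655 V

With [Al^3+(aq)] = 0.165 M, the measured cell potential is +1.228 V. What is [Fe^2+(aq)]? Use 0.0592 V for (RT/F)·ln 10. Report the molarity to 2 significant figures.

0.44 M

The Fe²⁺/Fe couple has the larger reduction potential, so it is the cathode: E°cell = −0.432 − (−1.655) = +1.223 V and n = 6.
From the Nernst equation, log Q = n(E° − E)/0.0592 = 6·(+1.223 − (+1.228))/0.0592 = −0.507.
For 3 Fe^2+(aq) + 2 Al(s) → 3 Fe(s) + 2 Al^3+(aq), the reaction quotient is Q = [Al^3+(aq)]^2 / [Fe^2+(aq)]^3.
Solving for the unknown gives log [Fe^2+(aq)] = −0.353, so [Fe^2+(aq)] ≈ 0.44 M.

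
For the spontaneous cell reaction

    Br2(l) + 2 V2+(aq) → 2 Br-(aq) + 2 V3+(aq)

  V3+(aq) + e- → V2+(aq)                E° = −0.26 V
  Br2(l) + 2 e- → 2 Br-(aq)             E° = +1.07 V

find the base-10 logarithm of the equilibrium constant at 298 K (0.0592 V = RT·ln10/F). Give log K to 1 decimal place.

The Br₂/Br⁻ couple is reduced (cathode); E°cell = +1.07 − (−0.26) = +1.33 V with n = 2.
At equilibrium E = 0, so log K = nE°cell / 0.0592 = (2)(+1.33) / 0.0592 = 44.9.

log K = 44.9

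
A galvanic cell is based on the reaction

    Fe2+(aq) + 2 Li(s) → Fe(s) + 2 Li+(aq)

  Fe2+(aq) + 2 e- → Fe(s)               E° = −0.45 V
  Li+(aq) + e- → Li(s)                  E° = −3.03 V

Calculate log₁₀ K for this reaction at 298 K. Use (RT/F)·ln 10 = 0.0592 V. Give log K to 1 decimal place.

The Fe²⁺/Fe couple is reduced (cathode); E°cell = −0.45 − (−3.03) = +2.58 V with n = 2.
At equilibrium E = 0, so log K = nE°cell / 0.0592 = (2)(+2.58) / 0.0592 = 87.2.

log K = 87.2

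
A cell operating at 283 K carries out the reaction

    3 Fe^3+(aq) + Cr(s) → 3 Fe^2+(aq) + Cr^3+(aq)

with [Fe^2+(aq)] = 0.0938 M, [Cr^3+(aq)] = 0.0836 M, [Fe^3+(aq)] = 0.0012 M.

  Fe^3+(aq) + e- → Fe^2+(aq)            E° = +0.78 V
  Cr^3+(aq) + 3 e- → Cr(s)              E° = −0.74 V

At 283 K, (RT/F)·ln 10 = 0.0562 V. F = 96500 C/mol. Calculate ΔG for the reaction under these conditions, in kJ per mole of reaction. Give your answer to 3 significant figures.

E°cell = +0.78 − (−0.74) = +1.52 V; the balanced reaction transfers n = 3 electrons.
The reaction quotient is ([Fe^2+(aq)]^3·[Cr^3+(aq)]) / [Fe^3+(aq)]^3 = 3.99×10^4; by Nernst, E = +1.52 − (0.0562/3)(4.601) = +1.4338 V.
Finally ΔG = −nFE = −(3)(96500 C/mol)(+1.4338 V) = −415 kJ/mol.

−415 kJ/mol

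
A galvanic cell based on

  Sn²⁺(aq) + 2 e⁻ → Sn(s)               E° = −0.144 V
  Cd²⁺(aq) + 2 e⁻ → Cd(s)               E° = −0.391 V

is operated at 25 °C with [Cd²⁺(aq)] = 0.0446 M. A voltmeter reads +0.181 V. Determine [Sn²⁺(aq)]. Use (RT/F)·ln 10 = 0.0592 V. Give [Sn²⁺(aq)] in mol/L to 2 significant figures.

The Sn²⁺/Sn couple has the larger reduction potential, so it is the cathode: E°cell = −0.144 − (−0.391) = +0.247 V and n = 2.
From the Nernst equation, log Q = n(E° − E)/0.0592 = 2·(+0.247 − (+0.181))/0.0592 = 2.230.
Balancing electrons gives Sn²⁺(aq) + Cd(s) → Sn(s) + Cd²⁺(aq); thus Q = [Cd²⁺(aq)] / [Sn²⁺(aq)].
Substituting the known concentrations and solving, log [Sn²⁺(aq)] = −3.581 and [Sn²⁺(aq)] = 0.00026 M.

0.00026 M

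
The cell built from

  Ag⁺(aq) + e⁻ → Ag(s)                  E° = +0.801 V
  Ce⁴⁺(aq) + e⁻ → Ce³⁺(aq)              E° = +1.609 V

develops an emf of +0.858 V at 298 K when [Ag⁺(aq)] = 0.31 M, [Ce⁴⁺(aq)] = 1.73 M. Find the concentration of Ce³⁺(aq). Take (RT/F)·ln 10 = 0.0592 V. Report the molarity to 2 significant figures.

Ce⁴⁺/Ce³⁺ is the cathode (higher E°); E°cell = +1.609 − (+0.801) = +0.808 V with n = 1.
Since E = E° − (0.0592/n)·log Q, log Q = n(E° − E)/0.0592 = −0.845.
Balancing electrons gives Ce⁴⁺(aq) + Ag(s) → Ce³⁺(aq) + Ag⁺(aq); thus Q = ([Ce³⁺(aq)]·[Ag⁺(aq)]) / [Ce⁴⁺(aq)].
Solving for the unknown gives log [Ce³⁺(aq)] = −0.098, so [Ce³⁺(aq)] ≈ 0.80 M.

0.80 M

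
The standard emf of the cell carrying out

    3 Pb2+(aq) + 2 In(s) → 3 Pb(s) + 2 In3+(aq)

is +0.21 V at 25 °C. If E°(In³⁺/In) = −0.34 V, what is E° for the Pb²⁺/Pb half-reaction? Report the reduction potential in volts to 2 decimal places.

In the reaction as written the Pb²⁺/Pb couple is reduced (cathode) and In³⁺/In is oxidized (anode), so E°cell = E°(Pb²⁺/Pb) − E°(In³⁺/In).
E°(Pb²⁺/Pb) = E°cell + E°(anode) = +0.21 + (−0.34) = −0.13 V.

−0.13 V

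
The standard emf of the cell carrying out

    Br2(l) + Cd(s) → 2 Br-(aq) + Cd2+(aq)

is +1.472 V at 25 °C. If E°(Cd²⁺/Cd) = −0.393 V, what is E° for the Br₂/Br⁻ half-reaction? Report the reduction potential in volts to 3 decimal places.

+1.079 V

In the reaction as written the Br₂/Br⁻ couple is reduced (cathode) and Cd²⁺/Cd is oxidized (anode), so E°cell = E°(Br₂/Br⁻) − E°(Cd²⁺/Cd).
E°(Br₂/Br⁻) = E°cell + E°(anode) = +1.472 + (−0.393) = +1.079 V.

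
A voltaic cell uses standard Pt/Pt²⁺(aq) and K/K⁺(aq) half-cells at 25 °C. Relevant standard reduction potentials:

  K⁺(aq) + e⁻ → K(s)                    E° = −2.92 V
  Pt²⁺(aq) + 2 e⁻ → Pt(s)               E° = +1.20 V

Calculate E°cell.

The Pt²⁺/Pt couple has the higher E°, so Pt ion is reduced (cathode) and K is oxidized (anode).
E°cell = E°(cathode) − E°(anode) = +1.20 − (−2.92) = +4.12 V.

+4.12 V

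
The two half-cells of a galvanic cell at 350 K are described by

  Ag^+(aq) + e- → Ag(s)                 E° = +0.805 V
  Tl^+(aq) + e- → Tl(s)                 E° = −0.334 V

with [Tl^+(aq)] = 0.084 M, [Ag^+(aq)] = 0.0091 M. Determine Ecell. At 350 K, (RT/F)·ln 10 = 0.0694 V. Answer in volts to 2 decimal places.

+1.07 V

The Ag⁺/Ag couple has the more positive E°, so it is the cathode; Tl⁺/Tl is the anode.
E°cell = +0.805 − (−0.334) = +1.139 V, with n = 1 electron transferred.
For the overall reaction Ag^+(aq) + Tl(s) → Ag(s) + Tl^+(aq), Q = [Tl^+(aq)] / [Ag^+(aq)] = 9.23, giving log Q = 0.965.
Applying E = E° − (RT ln10/nF)·log Q gives +1.139 − (0.0694/1)(0.965) = +1.07 V.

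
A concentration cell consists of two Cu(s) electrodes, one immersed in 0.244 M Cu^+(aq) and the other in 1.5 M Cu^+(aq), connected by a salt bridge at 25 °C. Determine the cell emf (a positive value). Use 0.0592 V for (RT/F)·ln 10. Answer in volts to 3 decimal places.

0.047 V

For a concentration cell E°cell = 0, since both electrodes use the same couple.
The compartment with the higher Cu^+(aq) concentration (1.5 M) acts as the cathode; ions are reduced there and produced at the dilute (0.244 M) anode.
With n = 1, Ecell = −(0.0592/1)·log([dilute]/[conc]) = −(0.0592/1)·log(0.244/1.5) = +0.047 V.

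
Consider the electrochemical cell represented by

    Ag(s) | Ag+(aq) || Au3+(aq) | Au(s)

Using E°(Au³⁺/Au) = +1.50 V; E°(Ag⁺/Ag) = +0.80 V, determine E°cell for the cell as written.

+0.70 V

By convention the left-hand electrode in cell notation is the anode (oxidation) and the right-hand electrode is the cathode (reduction).
E°cell = E°(right) − E°(left) = +1.50 − (+0.80) = +0.70 V.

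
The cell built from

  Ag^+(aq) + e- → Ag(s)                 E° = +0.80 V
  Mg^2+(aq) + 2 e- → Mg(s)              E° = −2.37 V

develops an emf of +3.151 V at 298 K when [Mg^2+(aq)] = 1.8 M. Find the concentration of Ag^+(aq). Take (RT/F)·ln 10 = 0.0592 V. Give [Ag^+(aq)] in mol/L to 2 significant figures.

The Ag⁺/Ag couple has the larger reduction potential, so it is the cathode: E°cell = +0.80 − (−2.37) = +3.17 V and n = 2.
Rearranging E = E° − (0.0592/n)·log Q gives log Q = 2(+3.17 − (+3.151))/0.0592 = 0.642.
Balancing electrons gives 2 Ag^+(aq) + Mg(s) → 2 Ag(s) + Mg^2+(aq); thus Q = [Mg^2+(aq)] / [Ag^+(aq)]^2.
Substituting the known concentrations and solving, log [Ag^+(aq)] = −0.193 and [Ag^+(aq)] = 0.64 M.

0.64 M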